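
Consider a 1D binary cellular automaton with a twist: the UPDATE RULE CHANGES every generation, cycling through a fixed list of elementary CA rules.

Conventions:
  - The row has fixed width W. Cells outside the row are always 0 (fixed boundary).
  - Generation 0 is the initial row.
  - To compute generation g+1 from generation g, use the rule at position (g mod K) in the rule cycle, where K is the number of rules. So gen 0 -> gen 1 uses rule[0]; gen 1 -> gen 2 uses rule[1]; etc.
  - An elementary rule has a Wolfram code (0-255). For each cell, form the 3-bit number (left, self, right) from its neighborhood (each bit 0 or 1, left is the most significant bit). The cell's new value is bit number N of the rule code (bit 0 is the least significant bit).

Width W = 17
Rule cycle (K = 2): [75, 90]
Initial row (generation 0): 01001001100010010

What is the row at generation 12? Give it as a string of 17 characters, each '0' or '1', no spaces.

Gen 0: 01001001100010010
Gen 1 (rule 75): 10010011101100100
Gen 2 (rule 90): 01101110101111010
Gen 3 (rule 75): 11101010001001000
Gen 4 (rule 90): 10100001010110100
Gen 5 (rule 75): 00001110000110001
Gen 6 (rule 90): 00011011001111010
Gen 7 (rule 75): 11111011011001000
Gen 8 (rule 90): 10001011011110100
Gen 9 (rule 75): 00110011010010001
Gen 10 (rule 90): 01111111001101010
Gen 11 (rule 75): 11000001011100000
Gen 12 (rule 90): 11100010010110000

Answer: 11100010010110000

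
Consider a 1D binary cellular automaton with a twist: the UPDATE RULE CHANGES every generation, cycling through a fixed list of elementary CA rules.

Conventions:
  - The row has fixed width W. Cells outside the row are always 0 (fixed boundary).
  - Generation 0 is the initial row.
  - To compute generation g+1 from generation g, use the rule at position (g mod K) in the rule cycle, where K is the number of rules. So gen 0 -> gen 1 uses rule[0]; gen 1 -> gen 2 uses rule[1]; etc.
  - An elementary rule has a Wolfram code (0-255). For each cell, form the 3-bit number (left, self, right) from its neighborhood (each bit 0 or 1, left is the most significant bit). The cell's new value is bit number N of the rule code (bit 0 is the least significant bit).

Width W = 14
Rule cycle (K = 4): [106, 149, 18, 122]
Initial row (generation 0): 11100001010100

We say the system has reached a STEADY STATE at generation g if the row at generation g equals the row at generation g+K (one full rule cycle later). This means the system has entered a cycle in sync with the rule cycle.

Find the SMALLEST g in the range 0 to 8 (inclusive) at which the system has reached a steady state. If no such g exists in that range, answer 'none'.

Gen 0: 11100001010100
Gen 1 (rule 106): 10100010101000
Gen 2 (rule 149): 10111010101111
Gen 3 (rule 18): 00000000000000
Gen 4 (rule 122): 00000000000000
Gen 5 (rule 106): 00000000000000
Gen 6 (rule 149): 11111111111111
Gen 7 (rule 18): 00000000000000
Gen 8 (rule 122): 00000000000000
Gen 9 (rule 106): 00000000000000
Gen 10 (rule 149): 11111111111111
Gen 11 (rule 18): 00000000000000
Gen 12 (rule 122): 00000000000000

Answer: 3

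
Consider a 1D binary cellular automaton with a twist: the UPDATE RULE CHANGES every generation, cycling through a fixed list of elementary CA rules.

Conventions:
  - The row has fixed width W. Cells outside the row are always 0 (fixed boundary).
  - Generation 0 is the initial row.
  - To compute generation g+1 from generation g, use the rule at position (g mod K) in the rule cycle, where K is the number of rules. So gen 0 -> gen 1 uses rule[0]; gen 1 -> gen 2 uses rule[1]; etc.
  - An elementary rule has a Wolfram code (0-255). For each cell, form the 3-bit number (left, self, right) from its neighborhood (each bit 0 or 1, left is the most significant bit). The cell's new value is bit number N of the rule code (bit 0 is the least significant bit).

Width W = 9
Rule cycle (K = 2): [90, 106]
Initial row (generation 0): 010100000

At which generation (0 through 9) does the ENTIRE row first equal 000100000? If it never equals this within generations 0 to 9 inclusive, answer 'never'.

Answer: 2

Derivation:
Gen 0: 010100000
Gen 1 (rule 90): 100010000
Gen 2 (rule 106): 000100000
Gen 3 (rule 90): 001010000
Gen 4 (rule 106): 010100000
Gen 5 (rule 90): 100010000
Gen 6 (rule 106): 000100000
Gen 7 (rule 90): 001010000
Gen 8 (rule 106): 010100000
Gen 9 (rule 90): 100010000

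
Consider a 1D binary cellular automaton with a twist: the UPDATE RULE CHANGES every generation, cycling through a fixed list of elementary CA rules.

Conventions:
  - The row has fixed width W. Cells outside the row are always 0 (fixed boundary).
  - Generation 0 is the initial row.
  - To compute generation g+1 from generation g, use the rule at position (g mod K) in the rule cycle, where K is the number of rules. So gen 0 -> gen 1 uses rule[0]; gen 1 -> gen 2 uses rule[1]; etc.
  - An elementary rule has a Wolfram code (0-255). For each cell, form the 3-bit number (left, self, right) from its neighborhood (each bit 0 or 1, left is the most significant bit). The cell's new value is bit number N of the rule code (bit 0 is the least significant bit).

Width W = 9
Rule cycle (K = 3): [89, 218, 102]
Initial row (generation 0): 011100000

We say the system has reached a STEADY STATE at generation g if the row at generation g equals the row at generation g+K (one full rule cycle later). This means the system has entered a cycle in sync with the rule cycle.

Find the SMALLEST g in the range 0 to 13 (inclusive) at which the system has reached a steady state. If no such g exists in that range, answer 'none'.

Gen 0: 011100000
Gen 1 (rule 89): 010111111
Gen 2 (rule 218): 100111111
Gen 3 (rule 102): 101000001
Gen 4 (rule 89): 000111100
Gen 5 (rule 218): 001111110
Gen 6 (rule 102): 010000010
Gen 7 (rule 89): 001111001
Gen 8 (rule 218): 011111110
Gen 9 (rule 102): 100000010
Gen 10 (rule 89): 011111001
Gen 11 (rule 218): 111111110
Gen 12 (rule 102): 000000010
Gen 13 (rule 89): 111111001
Gen 14 (rule 218): 111111110
Gen 15 (rule 102): 000000010
Gen 16 (rule 89): 111111001

Answer: 11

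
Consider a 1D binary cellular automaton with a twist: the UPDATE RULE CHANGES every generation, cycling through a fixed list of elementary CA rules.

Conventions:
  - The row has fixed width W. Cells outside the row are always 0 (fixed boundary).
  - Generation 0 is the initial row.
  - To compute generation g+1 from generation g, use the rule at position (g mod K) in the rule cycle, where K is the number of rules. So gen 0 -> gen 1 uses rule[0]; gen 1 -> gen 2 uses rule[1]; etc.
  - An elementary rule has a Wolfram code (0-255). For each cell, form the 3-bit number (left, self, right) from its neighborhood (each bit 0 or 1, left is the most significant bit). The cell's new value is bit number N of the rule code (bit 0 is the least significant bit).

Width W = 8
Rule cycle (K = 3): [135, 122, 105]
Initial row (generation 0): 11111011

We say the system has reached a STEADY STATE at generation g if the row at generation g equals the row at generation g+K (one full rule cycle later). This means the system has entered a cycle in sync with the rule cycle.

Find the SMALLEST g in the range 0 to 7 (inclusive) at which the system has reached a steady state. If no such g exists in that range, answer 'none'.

Gen 0: 11111011
Gen 1 (rule 135): 01110000
Gen 2 (rule 122): 11011000
Gen 3 (rule 105): 11111011
Gen 4 (rule 135): 01110000
Gen 5 (rule 122): 11011000
Gen 6 (rule 105): 11111011
Gen 7 (rule 135): 01110000
Gen 8 (rule 122): 11011000
Gen 9 (rule 105): 11111011
Gen 10 (rule 135): 01110000

Answer: 0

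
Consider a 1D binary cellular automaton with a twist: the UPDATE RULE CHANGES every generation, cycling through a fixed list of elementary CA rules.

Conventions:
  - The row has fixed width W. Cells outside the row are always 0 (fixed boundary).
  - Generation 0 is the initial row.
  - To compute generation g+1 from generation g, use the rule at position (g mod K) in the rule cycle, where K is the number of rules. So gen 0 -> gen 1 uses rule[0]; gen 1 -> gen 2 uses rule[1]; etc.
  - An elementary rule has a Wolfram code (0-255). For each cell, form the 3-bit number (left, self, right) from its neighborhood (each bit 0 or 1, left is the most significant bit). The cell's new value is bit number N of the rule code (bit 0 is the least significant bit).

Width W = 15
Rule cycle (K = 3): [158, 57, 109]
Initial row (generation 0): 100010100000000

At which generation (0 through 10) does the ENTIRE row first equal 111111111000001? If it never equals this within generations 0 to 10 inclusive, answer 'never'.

Answer: 3

Derivation:
Gen 0: 100010100000000
Gen 1 (rule 158): 110110110000000
Gen 2 (rule 57): 101101101111111
Gen 3 (rule 109): 111111111000001
Gen 4 (rule 158): 111111110100011
Gen 5 (rule 57): 100000001011010
Gen 6 (rule 109): 101111101111110
Gen 7 (rule 158): 101111001111101
Gen 8 (rule 57): 011000101000010
Gen 9 (rule 109): 011010111011010
Gen 10 (rule 158): 110010110010011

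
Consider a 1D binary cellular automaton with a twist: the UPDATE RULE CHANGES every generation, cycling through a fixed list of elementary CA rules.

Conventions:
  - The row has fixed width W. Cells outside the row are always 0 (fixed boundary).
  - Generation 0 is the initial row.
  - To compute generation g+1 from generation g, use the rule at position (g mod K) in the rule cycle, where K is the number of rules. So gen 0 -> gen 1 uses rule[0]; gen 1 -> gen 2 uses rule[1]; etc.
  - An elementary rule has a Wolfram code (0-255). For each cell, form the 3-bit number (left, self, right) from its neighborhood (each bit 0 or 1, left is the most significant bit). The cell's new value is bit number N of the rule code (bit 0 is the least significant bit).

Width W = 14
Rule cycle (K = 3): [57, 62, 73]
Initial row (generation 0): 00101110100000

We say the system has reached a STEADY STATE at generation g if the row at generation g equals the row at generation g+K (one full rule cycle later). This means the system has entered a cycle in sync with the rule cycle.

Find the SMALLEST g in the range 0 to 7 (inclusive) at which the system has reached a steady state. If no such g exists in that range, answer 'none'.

Gen 0: 00101110100000
Gen 1 (rule 57): 10011001011111
Gen 2 (rule 62): 11110111110000
Gen 3 (rule 73): 10010100010111
Gen 4 (rule 57): 01001011001100
Gen 5 (rule 62): 11111110111010
Gen 6 (rule 73): 10000010101000
Gen 7 (rule 57): 01111001010111
Gen 8 (rule 62): 11000111111100
Gen 9 (rule 73): 11010100000101
Gen 10 (rule 57): 10101011110010

Answer: none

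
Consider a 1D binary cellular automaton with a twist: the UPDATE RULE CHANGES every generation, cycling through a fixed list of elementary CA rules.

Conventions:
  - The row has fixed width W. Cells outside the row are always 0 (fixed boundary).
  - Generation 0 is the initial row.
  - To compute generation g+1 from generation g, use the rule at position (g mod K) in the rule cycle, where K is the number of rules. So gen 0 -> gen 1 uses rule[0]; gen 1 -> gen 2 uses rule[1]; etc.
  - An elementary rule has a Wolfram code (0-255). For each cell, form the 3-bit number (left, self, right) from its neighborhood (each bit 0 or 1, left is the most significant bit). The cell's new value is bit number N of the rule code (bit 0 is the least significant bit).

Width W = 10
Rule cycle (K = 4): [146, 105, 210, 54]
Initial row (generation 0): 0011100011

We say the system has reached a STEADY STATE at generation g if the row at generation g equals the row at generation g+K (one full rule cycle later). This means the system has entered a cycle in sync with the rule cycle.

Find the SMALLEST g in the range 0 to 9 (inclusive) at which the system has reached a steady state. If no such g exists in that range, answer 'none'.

Gen 0: 0011100011
Gen 1 (rule 146): 0101010100
Gen 2 (rule 105): 0010101001
Gen 3 (rule 210): 0100000110
Gen 4 (rule 54): 1110001001
Gen 5 (rule 146): 0101010110
Gen 6 (rule 105): 0010101110
Gen 7 (rule 210): 0100000111
Gen 8 (rule 54): 1110001000
Gen 9 (rule 146): 0101010100
Gen 10 (rule 105): 0010101001
Gen 11 (rule 210): 0100000110
Gen 12 (rule 54): 1110001001
Gen 13 (rule 146): 0101010110

Answer: none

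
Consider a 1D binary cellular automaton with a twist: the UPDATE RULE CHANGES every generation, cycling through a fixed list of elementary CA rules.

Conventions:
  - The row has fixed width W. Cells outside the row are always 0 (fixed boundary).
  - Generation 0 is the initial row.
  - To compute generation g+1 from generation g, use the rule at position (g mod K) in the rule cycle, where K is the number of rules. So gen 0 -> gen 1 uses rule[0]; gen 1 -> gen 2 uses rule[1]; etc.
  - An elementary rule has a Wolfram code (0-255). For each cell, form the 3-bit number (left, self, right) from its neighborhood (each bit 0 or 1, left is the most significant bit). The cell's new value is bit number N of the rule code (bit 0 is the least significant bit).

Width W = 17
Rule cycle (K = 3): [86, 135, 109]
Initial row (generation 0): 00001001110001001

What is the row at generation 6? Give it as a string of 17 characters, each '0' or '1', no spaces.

Gen 0: 00001001110001001
Gen 1 (rule 86): 00011110011011111
Gen 2 (rule 135): 11101100100001110
Gen 3 (rule 109): 10111100101101010
Gen 4 (rule 86): 10000111100101011
Gen 5 (rule 135): 10111011001101000
Gen 6 (rule 109): 11101111001111011

Answer: 11101111001111011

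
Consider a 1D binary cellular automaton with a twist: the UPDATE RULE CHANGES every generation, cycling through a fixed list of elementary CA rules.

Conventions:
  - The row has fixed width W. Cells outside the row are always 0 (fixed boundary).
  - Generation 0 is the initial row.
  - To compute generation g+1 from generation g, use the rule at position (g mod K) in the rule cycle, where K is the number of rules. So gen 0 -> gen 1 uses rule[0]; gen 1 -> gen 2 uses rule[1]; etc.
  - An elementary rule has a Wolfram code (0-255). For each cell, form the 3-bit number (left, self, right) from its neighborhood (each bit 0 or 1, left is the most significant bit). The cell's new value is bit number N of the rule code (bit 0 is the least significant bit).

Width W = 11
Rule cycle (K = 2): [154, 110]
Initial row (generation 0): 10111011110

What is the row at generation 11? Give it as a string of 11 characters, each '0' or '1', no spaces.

Answer: 00001111110

Derivation:
Gen 0: 10111011110
Gen 1 (rule 154): 00110011101
Gen 2 (rule 110): 01110110111
Gen 3 (rule 154): 11100100110
Gen 4 (rule 110): 10101101110
Gen 5 (rule 154): 00001001101
Gen 6 (rule 110): 00011011111
Gen 7 (rule 154): 00110011110
Gen 8 (rule 110): 01110110010
Gen 9 (rule 154): 11100101101
Gen 10 (rule 110): 10101111111
Gen 11 (rule 154): 00001111110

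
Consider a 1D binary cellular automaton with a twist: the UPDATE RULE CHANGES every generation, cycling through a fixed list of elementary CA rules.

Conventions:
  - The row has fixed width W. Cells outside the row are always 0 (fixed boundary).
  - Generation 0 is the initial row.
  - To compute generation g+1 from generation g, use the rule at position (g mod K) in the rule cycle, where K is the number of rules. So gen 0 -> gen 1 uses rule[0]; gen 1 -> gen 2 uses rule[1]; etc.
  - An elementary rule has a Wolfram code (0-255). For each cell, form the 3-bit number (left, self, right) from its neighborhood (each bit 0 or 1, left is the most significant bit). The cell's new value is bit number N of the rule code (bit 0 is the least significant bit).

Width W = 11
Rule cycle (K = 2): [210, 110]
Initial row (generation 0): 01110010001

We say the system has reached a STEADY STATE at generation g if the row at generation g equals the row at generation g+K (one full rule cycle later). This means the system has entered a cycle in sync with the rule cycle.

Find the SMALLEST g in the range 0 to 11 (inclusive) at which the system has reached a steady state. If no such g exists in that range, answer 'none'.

Gen 0: 01110010001
Gen 1 (rule 210): 10111101010
Gen 2 (rule 110): 11100111110
Gen 3 (rule 210): 01111011111
Gen 4 (rule 110): 11001110001
Gen 5 (rule 210): 01110111010
Gen 6 (rule 110): 11011101110
Gen 7 (rule 210): 01001100111
Gen 8 (rule 110): 11011101101
Gen 9 (rule 210): 01001100100
Gen 10 (rule 110): 11011101100
Gen 11 (rule 210): 01001100110
Gen 12 (rule 110): 11011101110
Gen 13 (rule 210): 01001100111

Answer: none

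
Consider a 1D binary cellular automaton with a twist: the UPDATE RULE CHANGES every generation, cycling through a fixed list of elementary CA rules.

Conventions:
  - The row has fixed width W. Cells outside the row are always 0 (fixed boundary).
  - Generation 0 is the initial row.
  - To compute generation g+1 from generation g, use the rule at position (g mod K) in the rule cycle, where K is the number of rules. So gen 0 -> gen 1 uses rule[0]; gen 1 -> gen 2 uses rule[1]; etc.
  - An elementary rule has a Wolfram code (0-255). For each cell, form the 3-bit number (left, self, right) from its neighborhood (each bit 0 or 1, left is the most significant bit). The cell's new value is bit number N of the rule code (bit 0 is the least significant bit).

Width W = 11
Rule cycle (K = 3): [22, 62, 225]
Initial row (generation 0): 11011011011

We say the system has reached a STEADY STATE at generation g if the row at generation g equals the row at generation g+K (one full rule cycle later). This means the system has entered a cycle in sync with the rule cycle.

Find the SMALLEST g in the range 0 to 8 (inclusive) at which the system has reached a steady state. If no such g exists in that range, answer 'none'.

Answer: 1

Derivation:
Gen 0: 11011011011
Gen 1 (rule 22): 00000000000
Gen 2 (rule 62): 00000000000
Gen 3 (rule 225): 11111111111
Gen 4 (rule 22): 00000000000
Gen 5 (rule 62): 00000000000
Gen 6 (rule 225): 11111111111
Gen 7 (rule 22): 00000000000
Gen 8 (rule 62): 00000000000
Gen 9 (rule 225): 11111111111
Gen 10 (rule 22): 00000000000
Gen 11 (rule 62): 00000000000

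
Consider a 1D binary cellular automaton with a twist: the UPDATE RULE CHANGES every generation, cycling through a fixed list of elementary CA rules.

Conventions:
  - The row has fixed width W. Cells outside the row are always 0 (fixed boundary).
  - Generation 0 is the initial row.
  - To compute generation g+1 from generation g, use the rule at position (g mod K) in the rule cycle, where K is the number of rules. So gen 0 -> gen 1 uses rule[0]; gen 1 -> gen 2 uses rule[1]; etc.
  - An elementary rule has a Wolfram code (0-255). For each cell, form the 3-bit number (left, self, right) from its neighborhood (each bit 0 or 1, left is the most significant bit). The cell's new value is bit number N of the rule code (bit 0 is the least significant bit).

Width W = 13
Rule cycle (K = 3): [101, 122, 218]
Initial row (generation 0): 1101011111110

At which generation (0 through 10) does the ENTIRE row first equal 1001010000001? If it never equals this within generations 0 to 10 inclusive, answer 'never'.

Answer: 10

Derivation:
Gen 0: 1101011111110
Gen 1 (rule 101): 0111100000010
Gen 2 (rule 122): 1100110000101
Gen 3 (rule 218): 1111111001000
Gen 4 (rule 101): 0000001001011
Gen 5 (rule 122): 0000010110111
Gen 6 (rule 218): 0000100110111
Gen 7 (rule 101): 1110100011001
Gen 8 (rule 122): 1011010111110
Gen 9 (rule 218): 0011000111111
Gen 10 (rule 101): 1001010000001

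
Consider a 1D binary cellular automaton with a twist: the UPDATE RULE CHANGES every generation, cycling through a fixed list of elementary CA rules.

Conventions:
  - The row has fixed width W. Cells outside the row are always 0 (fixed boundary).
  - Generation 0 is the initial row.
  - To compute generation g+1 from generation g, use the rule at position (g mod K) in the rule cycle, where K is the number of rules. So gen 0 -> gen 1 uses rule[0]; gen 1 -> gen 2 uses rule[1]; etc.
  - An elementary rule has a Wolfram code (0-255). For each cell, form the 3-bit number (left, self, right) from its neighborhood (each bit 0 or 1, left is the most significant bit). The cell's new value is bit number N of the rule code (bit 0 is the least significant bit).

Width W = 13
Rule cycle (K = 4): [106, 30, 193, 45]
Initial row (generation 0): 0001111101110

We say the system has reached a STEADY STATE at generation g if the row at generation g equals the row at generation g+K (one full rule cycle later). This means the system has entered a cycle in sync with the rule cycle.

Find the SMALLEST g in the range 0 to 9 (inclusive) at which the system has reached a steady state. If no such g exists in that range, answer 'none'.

Gen 0: 0001111101110
Gen 1 (rule 106): 0011000111010
Gen 2 (rule 30): 0110101100011
Gen 3 (rule 193): 0010000101001
Gen 4 (rule 45): 1010110111001
Gen 5 (rule 106): 0101111101010
Gen 6 (rule 30): 1101000001011
Gen 7 (rule 193): 0100011100001
Gen 8 (rule 45): 0101010001101
Gen 9 (rule 106): 1010100011110
Gen 10 (rule 30): 1010110110001
Gen 11 (rule 193): 0000010010100
Gen 12 (rule 45): 1111010011101
Gen 13 (rule 106): 1001100110110

Answer: none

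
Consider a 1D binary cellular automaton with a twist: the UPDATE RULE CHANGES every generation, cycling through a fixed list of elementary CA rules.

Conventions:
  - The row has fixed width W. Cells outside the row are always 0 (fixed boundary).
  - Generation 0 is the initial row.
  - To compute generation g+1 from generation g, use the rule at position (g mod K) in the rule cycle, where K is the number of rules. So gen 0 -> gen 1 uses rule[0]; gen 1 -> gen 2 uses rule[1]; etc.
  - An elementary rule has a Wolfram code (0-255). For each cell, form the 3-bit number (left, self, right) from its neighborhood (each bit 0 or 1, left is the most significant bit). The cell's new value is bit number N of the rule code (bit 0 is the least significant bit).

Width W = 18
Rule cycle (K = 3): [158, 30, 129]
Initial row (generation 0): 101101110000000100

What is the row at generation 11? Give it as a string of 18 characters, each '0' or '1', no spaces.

Gen 0: 101101110000000100
Gen 1 (rule 158): 101001101000001110
Gen 2 (rule 30): 101111001100011001
Gen 3 (rule 129): 000110000001000000
Gen 4 (rule 158): 001101000011100000
Gen 5 (rule 30): 011001100110010000
Gen 6 (rule 129): 000000000000000111
Gen 7 (rule 158): 000000000000001110
Gen 8 (rule 30): 000000000000011001
Gen 9 (rule 129): 111111111111000000
Gen 10 (rule 158): 111111111110100000
Gen 11 (rule 30): 100000000000110000

Answer: 100000000000110000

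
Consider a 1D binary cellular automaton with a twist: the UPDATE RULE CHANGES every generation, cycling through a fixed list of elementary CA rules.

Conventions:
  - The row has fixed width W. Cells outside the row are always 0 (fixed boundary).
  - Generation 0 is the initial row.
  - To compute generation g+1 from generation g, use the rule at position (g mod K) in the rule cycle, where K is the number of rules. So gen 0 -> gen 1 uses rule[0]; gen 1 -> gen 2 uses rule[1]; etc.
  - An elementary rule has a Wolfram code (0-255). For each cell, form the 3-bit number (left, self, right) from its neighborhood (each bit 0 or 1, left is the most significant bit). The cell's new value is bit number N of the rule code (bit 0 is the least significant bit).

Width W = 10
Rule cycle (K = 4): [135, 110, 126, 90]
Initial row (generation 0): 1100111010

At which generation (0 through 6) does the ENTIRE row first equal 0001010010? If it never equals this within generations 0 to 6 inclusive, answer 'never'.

Answer: 1

Derivation:
Gen 0: 1100111010
Gen 1 (rule 135): 0001010010
Gen 2 (rule 110): 0011110110
Gen 3 (rule 126): 0110011111
Gen 4 (rule 90): 1111110001
Gen 5 (rule 135): 0111100111
Gen 6 (rule 110): 1100101101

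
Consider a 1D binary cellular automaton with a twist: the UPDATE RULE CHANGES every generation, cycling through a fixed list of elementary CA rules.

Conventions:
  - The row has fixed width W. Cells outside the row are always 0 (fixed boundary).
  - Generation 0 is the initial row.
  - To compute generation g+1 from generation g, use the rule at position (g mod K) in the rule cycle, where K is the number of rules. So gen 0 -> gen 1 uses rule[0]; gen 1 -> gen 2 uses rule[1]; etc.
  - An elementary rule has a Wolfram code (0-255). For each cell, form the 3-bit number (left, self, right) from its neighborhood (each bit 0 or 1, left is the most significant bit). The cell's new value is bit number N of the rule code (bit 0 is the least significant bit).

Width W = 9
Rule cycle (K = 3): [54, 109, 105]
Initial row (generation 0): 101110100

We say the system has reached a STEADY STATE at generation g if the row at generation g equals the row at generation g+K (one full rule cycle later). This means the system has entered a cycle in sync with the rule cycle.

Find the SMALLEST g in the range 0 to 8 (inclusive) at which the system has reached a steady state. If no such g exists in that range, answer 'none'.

Answer: 8

Derivation:
Gen 0: 101110100
Gen 1 (rule 54): 110001110
Gen 2 (rule 109): 110101010
Gen 3 (rule 105): 111010100
Gen 4 (rule 54): 000111110
Gen 5 (rule 109): 110100010
Gen 6 (rule 105): 111001000
Gen 7 (rule 54): 000111100
Gen 8 (rule 109): 110100101
Gen 9 (rule 105): 111000010
Gen 10 (rule 54): 000100111
Gen 11 (rule 109): 110100101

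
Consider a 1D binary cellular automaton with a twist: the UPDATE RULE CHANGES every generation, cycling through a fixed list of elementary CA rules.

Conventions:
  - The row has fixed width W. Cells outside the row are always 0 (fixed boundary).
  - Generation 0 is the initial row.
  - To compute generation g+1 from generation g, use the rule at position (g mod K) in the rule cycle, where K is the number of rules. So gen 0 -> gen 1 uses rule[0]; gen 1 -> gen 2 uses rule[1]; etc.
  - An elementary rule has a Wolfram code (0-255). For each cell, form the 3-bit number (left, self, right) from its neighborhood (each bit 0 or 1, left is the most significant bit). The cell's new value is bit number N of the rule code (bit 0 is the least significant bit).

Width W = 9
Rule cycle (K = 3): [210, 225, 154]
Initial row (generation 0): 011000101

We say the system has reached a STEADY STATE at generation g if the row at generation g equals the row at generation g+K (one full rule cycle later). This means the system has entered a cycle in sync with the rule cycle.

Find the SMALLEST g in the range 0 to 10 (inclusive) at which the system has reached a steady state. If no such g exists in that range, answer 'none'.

Answer: none

Derivation:
Gen 0: 011000101
Gen 1 (rule 210): 101101000
Gen 2 (rule 225): 010110011
Gen 3 (rule 154): 100101110
Gen 4 (rule 210): 011000111
Gen 5 (rule 225): 001010011
Gen 6 (rule 154): 010001110
Gen 7 (rule 210): 101010111
Gen 8 (rule 225): 010101011
Gen 9 (rule 154): 100000010
Gen 10 (rule 210): 010000101
Gen 11 (rule 225): 000110010
Gen 12 (rule 154): 001101101
Gen 13 (rule 210): 010100100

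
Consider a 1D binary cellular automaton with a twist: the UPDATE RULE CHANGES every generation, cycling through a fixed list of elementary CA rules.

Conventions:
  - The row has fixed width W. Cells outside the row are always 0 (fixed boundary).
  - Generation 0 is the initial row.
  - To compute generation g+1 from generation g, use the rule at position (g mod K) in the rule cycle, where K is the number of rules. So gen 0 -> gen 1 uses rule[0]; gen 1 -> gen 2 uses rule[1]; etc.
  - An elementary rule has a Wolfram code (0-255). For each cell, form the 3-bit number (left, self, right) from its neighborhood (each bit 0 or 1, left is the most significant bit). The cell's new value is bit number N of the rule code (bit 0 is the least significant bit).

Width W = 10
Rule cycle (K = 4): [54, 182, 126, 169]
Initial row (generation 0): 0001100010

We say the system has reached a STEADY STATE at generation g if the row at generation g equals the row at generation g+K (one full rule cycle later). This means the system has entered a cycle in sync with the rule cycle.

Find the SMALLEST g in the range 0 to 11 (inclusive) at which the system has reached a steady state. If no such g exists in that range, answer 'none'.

Gen 0: 0001100010
Gen 1 (rule 54): 0010010111
Gen 2 (rule 182): 0111111010
Gen 3 (rule 126): 1100001111
Gen 4 (rule 169): 1001101110
Gen 5 (rule 54): 1110010001
Gen 6 (rule 182): 0101111011
Gen 7 (rule 126): 1111001111
Gen 8 (rule 169): 1110001110
Gen 9 (rule 54): 0001010001
Gen 10 (rule 182): 0011111011
Gen 11 (rule 126): 0110001111
Gen 12 (rule 169): 0100101110
Gen 13 (rule 54): 1111110001
Gen 14 (rule 182): 0111101011
Gen 15 (rule 126): 1100111111

Answer: none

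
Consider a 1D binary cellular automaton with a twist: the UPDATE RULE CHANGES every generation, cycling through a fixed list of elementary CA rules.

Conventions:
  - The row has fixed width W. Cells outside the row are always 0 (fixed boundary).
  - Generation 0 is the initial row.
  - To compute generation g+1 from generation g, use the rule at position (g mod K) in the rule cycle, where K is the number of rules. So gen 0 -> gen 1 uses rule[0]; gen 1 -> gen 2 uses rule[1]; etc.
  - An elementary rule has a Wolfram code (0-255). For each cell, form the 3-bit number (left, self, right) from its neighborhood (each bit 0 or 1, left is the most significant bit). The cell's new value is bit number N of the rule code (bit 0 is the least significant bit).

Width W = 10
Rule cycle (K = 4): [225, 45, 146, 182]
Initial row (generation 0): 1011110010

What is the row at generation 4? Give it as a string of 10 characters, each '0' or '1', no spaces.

Gen 0: 1011110010
Gen 1 (rule 225): 0101110000
Gen 2 (rule 45): 0111000111
Gen 3 (rule 146): 1010101010
Gen 4 (rule 182): 1111111111

Answer: 1111111111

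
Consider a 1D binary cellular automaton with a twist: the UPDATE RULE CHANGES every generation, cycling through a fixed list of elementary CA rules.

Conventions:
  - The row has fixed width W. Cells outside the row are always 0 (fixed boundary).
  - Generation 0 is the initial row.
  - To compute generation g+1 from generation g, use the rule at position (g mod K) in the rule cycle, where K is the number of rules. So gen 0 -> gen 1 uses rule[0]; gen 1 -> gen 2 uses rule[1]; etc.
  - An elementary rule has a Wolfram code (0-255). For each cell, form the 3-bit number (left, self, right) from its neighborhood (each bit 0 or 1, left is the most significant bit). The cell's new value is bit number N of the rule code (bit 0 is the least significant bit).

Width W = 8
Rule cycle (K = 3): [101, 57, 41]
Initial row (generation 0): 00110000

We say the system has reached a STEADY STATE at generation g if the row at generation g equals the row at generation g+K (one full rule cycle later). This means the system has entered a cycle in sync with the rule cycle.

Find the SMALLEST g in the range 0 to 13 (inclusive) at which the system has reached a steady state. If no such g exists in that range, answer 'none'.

Answer: 3

Derivation:
Gen 0: 00110000
Gen 1 (rule 101): 10010111
Gen 2 (rule 57): 01001100
Gen 3 (rule 41): 00001001
Gen 4 (rule 101): 11101001
Gen 5 (rule 57): 10010100
Gen 6 (rule 41): 00001001
Gen 7 (rule 101): 11101001
Gen 8 (rule 57): 10010100
Gen 9 (rule 41): 00001001
Gen 10 (rule 101): 11101001
Gen 11 (rule 57): 10010100
Gen 12 (rule 41): 00001001
Gen 13 (rule 101): 11101001
Gen 14 (rule 57): 10010100
Gen 15 (rule 41): 00001001
Gen 16 (rule 101): 11101001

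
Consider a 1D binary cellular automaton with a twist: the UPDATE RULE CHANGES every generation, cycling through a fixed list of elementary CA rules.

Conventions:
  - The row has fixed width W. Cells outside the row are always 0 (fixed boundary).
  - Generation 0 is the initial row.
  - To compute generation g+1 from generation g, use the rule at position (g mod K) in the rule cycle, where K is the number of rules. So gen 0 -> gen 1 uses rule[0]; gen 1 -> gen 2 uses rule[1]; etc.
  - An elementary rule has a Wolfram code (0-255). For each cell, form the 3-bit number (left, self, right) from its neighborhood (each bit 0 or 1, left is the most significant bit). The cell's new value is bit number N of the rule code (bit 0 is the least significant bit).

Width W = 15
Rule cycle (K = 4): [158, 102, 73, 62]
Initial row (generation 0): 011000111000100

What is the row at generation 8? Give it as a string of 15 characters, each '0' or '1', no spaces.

Gen 0: 011000111000100
Gen 1 (rule 158): 110101110101110
Gen 2 (rule 102): 011110011110010
Gen 3 (rule 73): 010010010010000
Gen 4 (rule 62): 111111111111000
Gen 5 (rule 158): 111111111110100
Gen 6 (rule 102): 000000000011100
Gen 7 (rule 73): 111111111010101
Gen 8 (rule 62): 100000000111111

Answer: 100000000111111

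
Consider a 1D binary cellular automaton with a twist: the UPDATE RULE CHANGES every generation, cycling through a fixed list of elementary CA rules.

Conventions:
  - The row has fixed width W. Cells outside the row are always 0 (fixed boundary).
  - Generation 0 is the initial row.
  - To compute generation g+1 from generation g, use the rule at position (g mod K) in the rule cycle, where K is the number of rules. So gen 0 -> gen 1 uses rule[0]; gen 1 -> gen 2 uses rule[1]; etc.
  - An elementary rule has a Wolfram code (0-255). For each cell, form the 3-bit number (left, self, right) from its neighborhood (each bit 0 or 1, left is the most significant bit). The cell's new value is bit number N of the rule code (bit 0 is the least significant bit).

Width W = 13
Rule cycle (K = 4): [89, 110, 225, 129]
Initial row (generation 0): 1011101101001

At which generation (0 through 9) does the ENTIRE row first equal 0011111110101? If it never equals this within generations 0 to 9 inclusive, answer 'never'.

Answer: 3

Derivation:
Gen 0: 1011101101001
Gen 1 (rule 89): 0010101100100
Gen 2 (rule 110): 0111111101100
Gen 3 (rule 225): 0011111110101
Gen 4 (rule 129): 1001111100000
Gen 5 (rule 89): 0101000111111
Gen 6 (rule 110): 1111001100001
Gen 7 (rule 225): 0111000101100
Gen 8 (rule 129): 0010010000001
Gen 9 (rule 89): 1001001111100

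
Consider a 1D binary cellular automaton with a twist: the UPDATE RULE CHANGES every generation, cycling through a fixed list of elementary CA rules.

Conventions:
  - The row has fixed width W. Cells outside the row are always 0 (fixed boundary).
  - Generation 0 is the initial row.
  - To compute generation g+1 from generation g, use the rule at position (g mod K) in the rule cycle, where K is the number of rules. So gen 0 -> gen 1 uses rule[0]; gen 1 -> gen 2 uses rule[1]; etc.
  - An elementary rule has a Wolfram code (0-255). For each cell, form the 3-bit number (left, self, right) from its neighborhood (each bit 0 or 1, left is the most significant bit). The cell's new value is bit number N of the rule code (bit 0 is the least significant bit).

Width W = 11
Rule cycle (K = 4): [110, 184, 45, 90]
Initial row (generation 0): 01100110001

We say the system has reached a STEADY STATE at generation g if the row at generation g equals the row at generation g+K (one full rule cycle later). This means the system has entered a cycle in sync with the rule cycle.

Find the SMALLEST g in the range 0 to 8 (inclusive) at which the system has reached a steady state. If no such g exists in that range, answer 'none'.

Gen 0: 01100110001
Gen 1 (rule 110): 11101110011
Gen 2 (rule 184): 11011101010
Gen 3 (rule 45): 10110011110
Gen 4 (rule 90): 00111110011
Gen 5 (rule 110): 01100010111
Gen 6 (rule 184): 01010001110
Gen 7 (rule 45): 01110101000
Gen 8 (rule 90): 11010000100
Gen 9 (rule 110): 11110001100
Gen 10 (rule 184): 11101001010
Gen 11 (rule 45): 10011001110
Gen 12 (rule 90): 01111111011

Answer: none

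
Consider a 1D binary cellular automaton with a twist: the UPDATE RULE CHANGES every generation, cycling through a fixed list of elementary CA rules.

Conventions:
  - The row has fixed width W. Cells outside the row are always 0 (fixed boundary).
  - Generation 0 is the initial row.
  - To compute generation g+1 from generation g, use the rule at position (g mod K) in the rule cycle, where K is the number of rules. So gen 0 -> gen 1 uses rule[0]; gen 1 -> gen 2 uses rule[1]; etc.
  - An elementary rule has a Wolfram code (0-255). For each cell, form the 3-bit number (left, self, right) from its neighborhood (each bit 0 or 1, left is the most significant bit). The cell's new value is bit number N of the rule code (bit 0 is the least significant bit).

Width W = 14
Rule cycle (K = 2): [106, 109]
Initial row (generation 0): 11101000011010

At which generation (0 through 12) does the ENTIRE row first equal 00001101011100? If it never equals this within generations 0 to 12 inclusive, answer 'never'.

Answer: never

Derivation:
Gen 0: 11101000011010
Gen 1 (rule 106): 10110000111100
Gen 2 (rule 109): 11110110100101
Gen 3 (rule 106): 10011111001010
Gen 4 (rule 109): 10010001001110
Gen 5 (rule 106): 00100010011010
Gen 6 (rule 109): 10101010011110
Gen 7 (rule 106): 01010100110010
Gen 8 (rule 109): 01111100110010
Gen 9 (rule 106): 11000101110100
Gen 10 (rule 109): 11010111011101
Gen 11 (rule 106): 11101101110110
Gen 12 (rule 109): 10111111011110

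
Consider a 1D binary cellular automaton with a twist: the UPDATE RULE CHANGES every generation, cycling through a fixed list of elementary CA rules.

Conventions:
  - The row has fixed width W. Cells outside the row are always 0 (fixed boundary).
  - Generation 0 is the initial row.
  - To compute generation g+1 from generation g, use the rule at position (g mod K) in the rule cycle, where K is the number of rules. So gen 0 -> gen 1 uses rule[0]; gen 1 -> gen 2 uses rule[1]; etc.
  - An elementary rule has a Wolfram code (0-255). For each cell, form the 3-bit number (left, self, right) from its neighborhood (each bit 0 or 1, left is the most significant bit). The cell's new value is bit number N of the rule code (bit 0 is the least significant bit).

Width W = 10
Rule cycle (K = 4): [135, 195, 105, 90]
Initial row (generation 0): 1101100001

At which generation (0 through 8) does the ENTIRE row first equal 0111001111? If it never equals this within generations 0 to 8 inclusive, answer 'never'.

Answer: never

Derivation:
Gen 0: 1101100001
Gen 1 (rule 135): 0000001111
Gen 2 (rule 195): 1111110111
Gen 3 (rule 105): 1000011101
Gen 4 (rule 90): 0100110100
Gen 5 (rule 135): 1101000101
Gen 6 (rule 195): 0100011000
Gen 7 (rule 105): 0001011011
Gen 8 (rule 90): 0010011011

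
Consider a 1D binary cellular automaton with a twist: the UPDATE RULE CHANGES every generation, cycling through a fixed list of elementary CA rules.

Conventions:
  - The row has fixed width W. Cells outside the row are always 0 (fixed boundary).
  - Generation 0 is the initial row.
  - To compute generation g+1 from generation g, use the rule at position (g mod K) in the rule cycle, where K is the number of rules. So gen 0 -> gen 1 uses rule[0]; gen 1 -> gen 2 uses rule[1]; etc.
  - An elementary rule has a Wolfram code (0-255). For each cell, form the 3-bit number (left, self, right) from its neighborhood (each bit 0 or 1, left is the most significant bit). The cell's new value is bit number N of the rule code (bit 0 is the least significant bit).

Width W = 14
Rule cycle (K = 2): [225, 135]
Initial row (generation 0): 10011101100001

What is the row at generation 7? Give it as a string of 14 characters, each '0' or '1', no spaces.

Gen 0: 10011101100001
Gen 1 (rule 225): 00001110101100
Gen 2 (rule 135): 11110100100001
Gen 3 (rule 225): 01111000001100
Gen 4 (rule 135): 10110011110001
Gen 5 (rule 225): 01010001110100
Gen 6 (rule 135): 11010110100101
Gen 7 (rule 225): 01101011000010

Answer: 01101011000010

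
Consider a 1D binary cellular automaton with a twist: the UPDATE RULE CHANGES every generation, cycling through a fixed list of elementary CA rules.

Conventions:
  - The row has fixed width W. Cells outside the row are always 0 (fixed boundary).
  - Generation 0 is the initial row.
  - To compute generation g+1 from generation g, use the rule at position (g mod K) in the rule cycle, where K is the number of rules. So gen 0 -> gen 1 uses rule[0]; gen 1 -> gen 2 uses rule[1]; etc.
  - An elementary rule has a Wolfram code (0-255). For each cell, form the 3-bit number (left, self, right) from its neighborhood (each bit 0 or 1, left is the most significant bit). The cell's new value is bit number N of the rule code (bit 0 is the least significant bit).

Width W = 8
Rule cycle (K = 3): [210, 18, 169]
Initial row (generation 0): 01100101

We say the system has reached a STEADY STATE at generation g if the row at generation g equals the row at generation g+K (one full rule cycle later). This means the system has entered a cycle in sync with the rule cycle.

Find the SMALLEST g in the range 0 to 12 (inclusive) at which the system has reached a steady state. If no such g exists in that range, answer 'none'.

Answer: 5

Derivation:
Gen 0: 01100101
Gen 1 (rule 210): 10111000
Gen 2 (rule 18): 00000100
Gen 3 (rule 169): 11110001
Gen 4 (rule 210): 01111010
Gen 5 (rule 18): 10000001
Gen 6 (rule 169): 00111100
Gen 7 (rule 210): 01011110
Gen 8 (rule 18): 10000001
Gen 9 (rule 169): 00111100
Gen 10 (rule 210): 01011110
Gen 11 (rule 18): 10000001
Gen 12 (rule 169): 00111100
Gen 13 (rule 210): 01011110
Gen 14 (rule 18): 10000001
Gen 15 (rule 169): 00111100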